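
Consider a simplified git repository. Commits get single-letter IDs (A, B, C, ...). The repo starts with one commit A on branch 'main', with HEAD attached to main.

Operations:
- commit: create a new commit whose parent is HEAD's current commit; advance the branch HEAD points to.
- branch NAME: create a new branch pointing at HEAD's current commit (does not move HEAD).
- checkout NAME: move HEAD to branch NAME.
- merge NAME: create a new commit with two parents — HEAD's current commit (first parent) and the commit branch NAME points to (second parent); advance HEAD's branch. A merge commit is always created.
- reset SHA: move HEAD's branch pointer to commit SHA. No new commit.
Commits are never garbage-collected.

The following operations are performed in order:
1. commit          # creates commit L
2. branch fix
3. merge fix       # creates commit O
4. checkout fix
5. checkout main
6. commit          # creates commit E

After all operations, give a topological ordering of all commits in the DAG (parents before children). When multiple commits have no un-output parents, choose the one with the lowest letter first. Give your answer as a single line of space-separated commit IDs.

After op 1 (commit): HEAD=main@L [main=L]
After op 2 (branch): HEAD=main@L [fix=L main=L]
After op 3 (merge): HEAD=main@O [fix=L main=O]
After op 4 (checkout): HEAD=fix@L [fix=L main=O]
After op 5 (checkout): HEAD=main@O [fix=L main=O]
After op 6 (commit): HEAD=main@E [fix=L main=E]
commit A: parents=[]
commit E: parents=['O']
commit L: parents=['A']
commit O: parents=['L', 'L']

Answer: A L O E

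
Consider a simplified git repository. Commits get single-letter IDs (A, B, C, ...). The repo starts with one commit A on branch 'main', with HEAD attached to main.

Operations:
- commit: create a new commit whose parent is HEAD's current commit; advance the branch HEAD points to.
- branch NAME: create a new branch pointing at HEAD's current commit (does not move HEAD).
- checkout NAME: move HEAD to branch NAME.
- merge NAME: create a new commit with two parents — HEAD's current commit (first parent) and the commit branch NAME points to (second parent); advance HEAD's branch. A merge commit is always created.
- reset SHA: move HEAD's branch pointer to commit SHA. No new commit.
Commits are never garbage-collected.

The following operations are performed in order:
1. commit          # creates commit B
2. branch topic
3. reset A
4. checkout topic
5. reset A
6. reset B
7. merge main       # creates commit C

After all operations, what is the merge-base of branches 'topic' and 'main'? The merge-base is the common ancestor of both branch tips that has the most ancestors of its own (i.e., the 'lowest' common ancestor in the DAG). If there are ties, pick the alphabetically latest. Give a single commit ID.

Answer: A

Derivation:
After op 1 (commit): HEAD=main@B [main=B]
After op 2 (branch): HEAD=main@B [main=B topic=B]
After op 3 (reset): HEAD=main@A [main=A topic=B]
After op 4 (checkout): HEAD=topic@B [main=A topic=B]
After op 5 (reset): HEAD=topic@A [main=A topic=A]
After op 6 (reset): HEAD=topic@B [main=A topic=B]
After op 7 (merge): HEAD=topic@C [main=A topic=C]
ancestors(topic=C): ['A', 'B', 'C']
ancestors(main=A): ['A']
common: ['A']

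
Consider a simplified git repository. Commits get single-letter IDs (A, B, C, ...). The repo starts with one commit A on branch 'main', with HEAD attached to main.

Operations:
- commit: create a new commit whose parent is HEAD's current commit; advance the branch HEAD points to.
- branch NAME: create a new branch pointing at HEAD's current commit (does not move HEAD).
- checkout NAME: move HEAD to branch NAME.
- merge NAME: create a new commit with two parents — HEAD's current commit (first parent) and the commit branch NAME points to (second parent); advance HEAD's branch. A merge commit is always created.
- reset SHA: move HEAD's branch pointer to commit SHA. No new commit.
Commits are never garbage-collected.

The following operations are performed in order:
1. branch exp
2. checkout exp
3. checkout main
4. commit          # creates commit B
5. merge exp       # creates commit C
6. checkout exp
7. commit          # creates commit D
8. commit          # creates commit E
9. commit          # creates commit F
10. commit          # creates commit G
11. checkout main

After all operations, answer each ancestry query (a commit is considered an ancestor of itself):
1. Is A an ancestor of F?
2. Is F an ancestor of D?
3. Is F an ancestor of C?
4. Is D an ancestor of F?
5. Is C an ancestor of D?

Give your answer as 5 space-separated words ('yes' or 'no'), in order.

Answer: yes no no yes no

Derivation:
After op 1 (branch): HEAD=main@A [exp=A main=A]
After op 2 (checkout): HEAD=exp@A [exp=A main=A]
After op 3 (checkout): HEAD=main@A [exp=A main=A]
After op 4 (commit): HEAD=main@B [exp=A main=B]
After op 5 (merge): HEAD=main@C [exp=A main=C]
After op 6 (checkout): HEAD=exp@A [exp=A main=C]
After op 7 (commit): HEAD=exp@D [exp=D main=C]
After op 8 (commit): HEAD=exp@E [exp=E main=C]
After op 9 (commit): HEAD=exp@F [exp=F main=C]
After op 10 (commit): HEAD=exp@G [exp=G main=C]
After op 11 (checkout): HEAD=main@C [exp=G main=C]
ancestors(F) = {A,D,E,F}; A in? yes
ancestors(D) = {A,D}; F in? no
ancestors(C) = {A,B,C}; F in? no
ancestors(F) = {A,D,E,F}; D in? yes
ancestors(D) = {A,D}; C in? no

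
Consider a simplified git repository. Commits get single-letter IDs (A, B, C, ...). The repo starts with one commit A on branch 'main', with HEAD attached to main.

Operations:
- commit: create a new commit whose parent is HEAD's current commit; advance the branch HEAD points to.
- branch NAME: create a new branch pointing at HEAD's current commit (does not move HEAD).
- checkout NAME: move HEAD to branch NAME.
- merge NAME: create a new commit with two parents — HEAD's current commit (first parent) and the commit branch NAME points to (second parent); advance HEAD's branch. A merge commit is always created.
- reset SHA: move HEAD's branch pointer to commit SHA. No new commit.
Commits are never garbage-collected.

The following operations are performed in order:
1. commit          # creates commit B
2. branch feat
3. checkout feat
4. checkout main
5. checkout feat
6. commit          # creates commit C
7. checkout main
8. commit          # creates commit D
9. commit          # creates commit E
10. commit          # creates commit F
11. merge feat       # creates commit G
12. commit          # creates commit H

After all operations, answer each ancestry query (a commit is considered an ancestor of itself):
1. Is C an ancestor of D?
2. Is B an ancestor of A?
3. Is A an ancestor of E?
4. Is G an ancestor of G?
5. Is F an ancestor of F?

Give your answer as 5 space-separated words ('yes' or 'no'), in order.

Answer: no no yes yes yes

Derivation:
After op 1 (commit): HEAD=main@B [main=B]
After op 2 (branch): HEAD=main@B [feat=B main=B]
After op 3 (checkout): HEAD=feat@B [feat=B main=B]
After op 4 (checkout): HEAD=main@B [feat=B main=B]
After op 5 (checkout): HEAD=feat@B [feat=B main=B]
After op 6 (commit): HEAD=feat@C [feat=C main=B]
After op 7 (checkout): HEAD=main@B [feat=C main=B]
After op 8 (commit): HEAD=main@D [feat=C main=D]
After op 9 (commit): HEAD=main@E [feat=C main=E]
After op 10 (commit): HEAD=main@F [feat=C main=F]
After op 11 (merge): HEAD=main@G [feat=C main=G]
After op 12 (commit): HEAD=main@H [feat=C main=H]
ancestors(D) = {A,B,D}; C in? no
ancestors(A) = {A}; B in? no
ancestors(E) = {A,B,D,E}; A in? yes
ancestors(G) = {A,B,C,D,E,F,G}; G in? yes
ancestors(F) = {A,B,D,E,F}; F in? yes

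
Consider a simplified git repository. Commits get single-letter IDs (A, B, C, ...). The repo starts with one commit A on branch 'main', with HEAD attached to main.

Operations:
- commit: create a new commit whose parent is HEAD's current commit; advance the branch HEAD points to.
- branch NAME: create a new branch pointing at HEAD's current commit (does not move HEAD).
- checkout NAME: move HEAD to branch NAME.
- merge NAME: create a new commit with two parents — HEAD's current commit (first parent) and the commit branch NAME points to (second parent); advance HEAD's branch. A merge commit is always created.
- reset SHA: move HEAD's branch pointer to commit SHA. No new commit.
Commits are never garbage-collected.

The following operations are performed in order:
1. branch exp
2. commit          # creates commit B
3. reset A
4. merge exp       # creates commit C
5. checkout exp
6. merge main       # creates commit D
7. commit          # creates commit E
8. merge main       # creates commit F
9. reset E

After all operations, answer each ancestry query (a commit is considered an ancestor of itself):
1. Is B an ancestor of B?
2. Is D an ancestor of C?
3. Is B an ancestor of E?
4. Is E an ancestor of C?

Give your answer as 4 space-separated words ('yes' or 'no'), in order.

Answer: yes no no no

Derivation:
After op 1 (branch): HEAD=main@A [exp=A main=A]
After op 2 (commit): HEAD=main@B [exp=A main=B]
After op 3 (reset): HEAD=main@A [exp=A main=A]
After op 4 (merge): HEAD=main@C [exp=A main=C]
After op 5 (checkout): HEAD=exp@A [exp=A main=C]
After op 6 (merge): HEAD=exp@D [exp=D main=C]
After op 7 (commit): HEAD=exp@E [exp=E main=C]
After op 8 (merge): HEAD=exp@F [exp=F main=C]
After op 9 (reset): HEAD=exp@E [exp=E main=C]
ancestors(B) = {A,B}; B in? yes
ancestors(C) = {A,C}; D in? no
ancestors(E) = {A,C,D,E}; B in? no
ancestors(C) = {A,C}; E in? no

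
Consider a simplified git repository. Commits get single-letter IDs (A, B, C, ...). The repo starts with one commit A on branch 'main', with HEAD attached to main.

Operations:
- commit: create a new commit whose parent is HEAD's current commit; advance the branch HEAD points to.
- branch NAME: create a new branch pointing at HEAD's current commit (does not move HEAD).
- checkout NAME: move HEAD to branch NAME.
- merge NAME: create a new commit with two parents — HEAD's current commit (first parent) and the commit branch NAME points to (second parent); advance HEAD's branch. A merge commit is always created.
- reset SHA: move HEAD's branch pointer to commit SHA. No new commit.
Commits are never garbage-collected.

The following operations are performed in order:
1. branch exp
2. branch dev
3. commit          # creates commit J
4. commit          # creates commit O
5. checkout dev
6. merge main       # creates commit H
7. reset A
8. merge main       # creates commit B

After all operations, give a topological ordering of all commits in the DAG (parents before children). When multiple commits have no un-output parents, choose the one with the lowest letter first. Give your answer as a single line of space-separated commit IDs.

After op 1 (branch): HEAD=main@A [exp=A main=A]
After op 2 (branch): HEAD=main@A [dev=A exp=A main=A]
After op 3 (commit): HEAD=main@J [dev=A exp=A main=J]
After op 4 (commit): HEAD=main@O [dev=A exp=A main=O]
After op 5 (checkout): HEAD=dev@A [dev=A exp=A main=O]
After op 6 (merge): HEAD=dev@H [dev=H exp=A main=O]
After op 7 (reset): HEAD=dev@A [dev=A exp=A main=O]
After op 8 (merge): HEAD=dev@B [dev=B exp=A main=O]
commit A: parents=[]
commit B: parents=['A', 'O']
commit H: parents=['A', 'O']
commit J: parents=['A']
commit O: parents=['J']

Answer: A J O B H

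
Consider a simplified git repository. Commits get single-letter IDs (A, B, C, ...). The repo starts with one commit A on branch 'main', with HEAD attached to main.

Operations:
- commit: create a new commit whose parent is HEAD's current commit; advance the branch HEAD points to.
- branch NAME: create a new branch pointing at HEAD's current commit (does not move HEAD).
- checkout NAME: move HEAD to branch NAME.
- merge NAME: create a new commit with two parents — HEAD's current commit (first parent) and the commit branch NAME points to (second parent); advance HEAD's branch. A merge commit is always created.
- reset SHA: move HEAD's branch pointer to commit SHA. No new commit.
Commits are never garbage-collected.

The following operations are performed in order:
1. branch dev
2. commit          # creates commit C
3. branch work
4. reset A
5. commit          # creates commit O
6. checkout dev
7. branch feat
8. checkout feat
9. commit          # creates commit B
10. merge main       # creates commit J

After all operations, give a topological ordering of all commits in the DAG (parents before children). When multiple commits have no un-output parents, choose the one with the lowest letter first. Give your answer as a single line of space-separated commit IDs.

After op 1 (branch): HEAD=main@A [dev=A main=A]
After op 2 (commit): HEAD=main@C [dev=A main=C]
After op 3 (branch): HEAD=main@C [dev=A main=C work=C]
After op 4 (reset): HEAD=main@A [dev=A main=A work=C]
After op 5 (commit): HEAD=main@O [dev=A main=O work=C]
After op 6 (checkout): HEAD=dev@A [dev=A main=O work=C]
After op 7 (branch): HEAD=dev@A [dev=A feat=A main=O work=C]
After op 8 (checkout): HEAD=feat@A [dev=A feat=A main=O work=C]
After op 9 (commit): HEAD=feat@B [dev=A feat=B main=O work=C]
After op 10 (merge): HEAD=feat@J [dev=A feat=J main=O work=C]
commit A: parents=[]
commit B: parents=['A']
commit C: parents=['A']
commit J: parents=['B', 'O']
commit O: parents=['A']

Answer: A B C O J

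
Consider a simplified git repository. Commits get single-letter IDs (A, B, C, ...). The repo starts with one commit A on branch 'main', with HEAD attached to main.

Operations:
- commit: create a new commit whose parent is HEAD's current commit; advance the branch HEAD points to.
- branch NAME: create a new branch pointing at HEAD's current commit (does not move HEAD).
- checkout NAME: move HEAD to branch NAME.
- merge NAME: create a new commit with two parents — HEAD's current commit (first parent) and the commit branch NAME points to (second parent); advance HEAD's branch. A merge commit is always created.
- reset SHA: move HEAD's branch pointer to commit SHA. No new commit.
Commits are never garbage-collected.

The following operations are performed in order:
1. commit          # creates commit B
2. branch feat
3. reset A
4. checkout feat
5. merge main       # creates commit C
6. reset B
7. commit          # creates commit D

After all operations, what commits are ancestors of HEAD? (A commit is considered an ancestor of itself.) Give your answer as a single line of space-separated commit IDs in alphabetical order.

Answer: A B D

Derivation:
After op 1 (commit): HEAD=main@B [main=B]
After op 2 (branch): HEAD=main@B [feat=B main=B]
After op 3 (reset): HEAD=main@A [feat=B main=A]
After op 4 (checkout): HEAD=feat@B [feat=B main=A]
After op 5 (merge): HEAD=feat@C [feat=C main=A]
After op 6 (reset): HEAD=feat@B [feat=B main=A]
After op 7 (commit): HEAD=feat@D [feat=D main=A]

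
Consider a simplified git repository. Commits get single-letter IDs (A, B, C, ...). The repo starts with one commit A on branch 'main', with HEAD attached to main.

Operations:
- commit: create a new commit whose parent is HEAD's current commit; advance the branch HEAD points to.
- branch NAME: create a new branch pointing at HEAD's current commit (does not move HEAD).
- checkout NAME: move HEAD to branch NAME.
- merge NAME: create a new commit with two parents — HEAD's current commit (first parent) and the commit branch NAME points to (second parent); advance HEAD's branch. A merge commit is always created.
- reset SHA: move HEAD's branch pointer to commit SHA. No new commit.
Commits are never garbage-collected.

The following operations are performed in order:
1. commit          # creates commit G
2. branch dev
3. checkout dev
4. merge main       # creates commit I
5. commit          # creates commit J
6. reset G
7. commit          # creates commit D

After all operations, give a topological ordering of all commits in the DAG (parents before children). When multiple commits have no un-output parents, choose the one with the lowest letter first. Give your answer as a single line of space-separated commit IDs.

After op 1 (commit): HEAD=main@G [main=G]
After op 2 (branch): HEAD=main@G [dev=G main=G]
After op 3 (checkout): HEAD=dev@G [dev=G main=G]
After op 4 (merge): HEAD=dev@I [dev=I main=G]
After op 5 (commit): HEAD=dev@J [dev=J main=G]
After op 6 (reset): HEAD=dev@G [dev=G main=G]
After op 7 (commit): HEAD=dev@D [dev=D main=G]
commit A: parents=[]
commit D: parents=['G']
commit G: parents=['A']
commit I: parents=['G', 'G']
commit J: parents=['I']

Answer: A G D I J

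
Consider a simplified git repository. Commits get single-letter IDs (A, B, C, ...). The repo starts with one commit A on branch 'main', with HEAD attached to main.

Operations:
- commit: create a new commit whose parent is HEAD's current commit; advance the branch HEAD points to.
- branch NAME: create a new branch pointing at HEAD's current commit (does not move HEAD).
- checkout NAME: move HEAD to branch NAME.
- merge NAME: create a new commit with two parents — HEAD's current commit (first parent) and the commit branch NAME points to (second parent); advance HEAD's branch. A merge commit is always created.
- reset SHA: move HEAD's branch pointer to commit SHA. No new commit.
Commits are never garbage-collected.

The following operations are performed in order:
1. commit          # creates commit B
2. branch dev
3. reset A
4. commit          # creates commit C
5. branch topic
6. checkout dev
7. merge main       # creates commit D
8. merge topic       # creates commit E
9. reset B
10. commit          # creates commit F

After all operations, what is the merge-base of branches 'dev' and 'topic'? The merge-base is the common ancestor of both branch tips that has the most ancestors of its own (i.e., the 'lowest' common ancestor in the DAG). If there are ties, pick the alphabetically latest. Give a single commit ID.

Answer: A

Derivation:
After op 1 (commit): HEAD=main@B [main=B]
After op 2 (branch): HEAD=main@B [dev=B main=B]
After op 3 (reset): HEAD=main@A [dev=B main=A]
After op 4 (commit): HEAD=main@C [dev=B main=C]
After op 5 (branch): HEAD=main@C [dev=B main=C topic=C]
After op 6 (checkout): HEAD=dev@B [dev=B main=C topic=C]
After op 7 (merge): HEAD=dev@D [dev=D main=C topic=C]
After op 8 (merge): HEAD=dev@E [dev=E main=C topic=C]
After op 9 (reset): HEAD=dev@B [dev=B main=C topic=C]
After op 10 (commit): HEAD=dev@F [dev=F main=C topic=C]
ancestors(dev=F): ['A', 'B', 'F']
ancestors(topic=C): ['A', 'C']
common: ['A']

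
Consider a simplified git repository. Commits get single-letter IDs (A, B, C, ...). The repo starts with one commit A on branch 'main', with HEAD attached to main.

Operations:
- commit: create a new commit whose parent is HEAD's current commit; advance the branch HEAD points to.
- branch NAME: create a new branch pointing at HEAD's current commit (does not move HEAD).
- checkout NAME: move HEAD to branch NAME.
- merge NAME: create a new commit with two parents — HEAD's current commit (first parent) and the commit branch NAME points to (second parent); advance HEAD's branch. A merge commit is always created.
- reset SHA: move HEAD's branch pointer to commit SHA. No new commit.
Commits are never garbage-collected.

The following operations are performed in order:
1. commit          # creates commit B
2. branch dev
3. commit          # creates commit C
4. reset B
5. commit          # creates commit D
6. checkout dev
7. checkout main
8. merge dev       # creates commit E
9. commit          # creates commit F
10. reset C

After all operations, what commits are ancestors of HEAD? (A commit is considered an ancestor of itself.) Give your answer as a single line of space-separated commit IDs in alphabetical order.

Answer: A B C

Derivation:
After op 1 (commit): HEAD=main@B [main=B]
After op 2 (branch): HEAD=main@B [dev=B main=B]
After op 3 (commit): HEAD=main@C [dev=B main=C]
After op 4 (reset): HEAD=main@B [dev=B main=B]
After op 5 (commit): HEAD=main@D [dev=B main=D]
After op 6 (checkout): HEAD=dev@B [dev=B main=D]
After op 7 (checkout): HEAD=main@D [dev=B main=D]
After op 8 (merge): HEAD=main@E [dev=B main=E]
After op 9 (commit): HEAD=main@F [dev=B main=F]
After op 10 (reset): HEAD=main@C [dev=B main=C]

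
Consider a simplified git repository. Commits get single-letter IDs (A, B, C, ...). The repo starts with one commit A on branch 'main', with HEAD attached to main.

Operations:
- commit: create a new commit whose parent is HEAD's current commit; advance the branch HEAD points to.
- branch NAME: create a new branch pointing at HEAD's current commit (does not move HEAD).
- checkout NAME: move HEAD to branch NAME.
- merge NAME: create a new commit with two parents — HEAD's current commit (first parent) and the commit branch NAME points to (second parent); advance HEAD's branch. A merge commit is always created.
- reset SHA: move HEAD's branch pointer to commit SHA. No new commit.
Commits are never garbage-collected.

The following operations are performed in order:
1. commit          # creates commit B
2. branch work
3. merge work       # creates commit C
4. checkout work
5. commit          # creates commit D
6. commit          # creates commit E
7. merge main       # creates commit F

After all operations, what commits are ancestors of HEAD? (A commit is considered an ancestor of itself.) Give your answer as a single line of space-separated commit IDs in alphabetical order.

After op 1 (commit): HEAD=main@B [main=B]
After op 2 (branch): HEAD=main@B [main=B work=B]
After op 3 (merge): HEAD=main@C [main=C work=B]
After op 4 (checkout): HEAD=work@B [main=C work=B]
After op 5 (commit): HEAD=work@D [main=C work=D]
After op 6 (commit): HEAD=work@E [main=C work=E]
After op 7 (merge): HEAD=work@F [main=C work=F]

Answer: A B C D E F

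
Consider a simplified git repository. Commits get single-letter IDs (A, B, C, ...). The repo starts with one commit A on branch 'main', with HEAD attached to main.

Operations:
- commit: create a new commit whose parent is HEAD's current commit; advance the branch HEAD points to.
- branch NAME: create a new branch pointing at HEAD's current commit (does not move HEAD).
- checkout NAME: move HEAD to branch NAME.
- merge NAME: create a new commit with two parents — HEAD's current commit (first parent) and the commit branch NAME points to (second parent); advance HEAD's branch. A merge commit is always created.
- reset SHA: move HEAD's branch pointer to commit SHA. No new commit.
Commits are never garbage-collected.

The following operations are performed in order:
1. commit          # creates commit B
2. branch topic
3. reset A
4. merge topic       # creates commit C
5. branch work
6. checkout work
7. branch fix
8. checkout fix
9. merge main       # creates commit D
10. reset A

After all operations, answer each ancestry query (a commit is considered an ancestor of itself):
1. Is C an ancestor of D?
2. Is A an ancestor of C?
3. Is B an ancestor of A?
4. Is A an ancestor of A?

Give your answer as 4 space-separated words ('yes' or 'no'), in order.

After op 1 (commit): HEAD=main@B [main=B]
After op 2 (branch): HEAD=main@B [main=B topic=B]
After op 3 (reset): HEAD=main@A [main=A topic=B]
After op 4 (merge): HEAD=main@C [main=C topic=B]
After op 5 (branch): HEAD=main@C [main=C topic=B work=C]
After op 6 (checkout): HEAD=work@C [main=C topic=B work=C]
After op 7 (branch): HEAD=work@C [fix=C main=C topic=B work=C]
After op 8 (checkout): HEAD=fix@C [fix=C main=C topic=B work=C]
After op 9 (merge): HEAD=fix@D [fix=D main=C topic=B work=C]
After op 10 (reset): HEAD=fix@A [fix=A main=C topic=B work=C]
ancestors(D) = {A,B,C,D}; C in? yes
ancestors(C) = {A,B,C}; A in? yes
ancestors(A) = {A}; B in? no
ancestors(A) = {A}; A in? yes

Answer: yes yes no yes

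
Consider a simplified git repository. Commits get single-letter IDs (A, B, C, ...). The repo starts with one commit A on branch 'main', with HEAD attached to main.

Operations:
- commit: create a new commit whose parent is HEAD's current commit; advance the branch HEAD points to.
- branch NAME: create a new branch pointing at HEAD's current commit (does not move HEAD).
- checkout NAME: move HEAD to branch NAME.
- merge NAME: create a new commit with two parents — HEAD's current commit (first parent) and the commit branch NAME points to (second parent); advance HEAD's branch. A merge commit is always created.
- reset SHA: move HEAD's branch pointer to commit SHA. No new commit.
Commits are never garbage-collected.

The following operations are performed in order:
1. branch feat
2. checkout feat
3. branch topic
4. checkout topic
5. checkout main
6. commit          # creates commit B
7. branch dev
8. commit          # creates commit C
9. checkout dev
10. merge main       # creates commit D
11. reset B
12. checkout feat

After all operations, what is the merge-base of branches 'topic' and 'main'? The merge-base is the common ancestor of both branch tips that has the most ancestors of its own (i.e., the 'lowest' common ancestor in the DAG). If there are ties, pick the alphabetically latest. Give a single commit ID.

After op 1 (branch): HEAD=main@A [feat=A main=A]
After op 2 (checkout): HEAD=feat@A [feat=A main=A]
After op 3 (branch): HEAD=feat@A [feat=A main=A topic=A]
After op 4 (checkout): HEAD=topic@A [feat=A main=A topic=A]
After op 5 (checkout): HEAD=main@A [feat=A main=A topic=A]
After op 6 (commit): HEAD=main@B [feat=A main=B topic=A]
After op 7 (branch): HEAD=main@B [dev=B feat=A main=B topic=A]
After op 8 (commit): HEAD=main@C [dev=B feat=A main=C topic=A]
After op 9 (checkout): HEAD=dev@B [dev=B feat=A main=C topic=A]
After op 10 (merge): HEAD=dev@D [dev=D feat=A main=C topic=A]
After op 11 (reset): HEAD=dev@B [dev=B feat=A main=C topic=A]
After op 12 (checkout): HEAD=feat@A [dev=B feat=A main=C topic=A]
ancestors(topic=A): ['A']
ancestors(main=C): ['A', 'B', 'C']
common: ['A']

Answer: A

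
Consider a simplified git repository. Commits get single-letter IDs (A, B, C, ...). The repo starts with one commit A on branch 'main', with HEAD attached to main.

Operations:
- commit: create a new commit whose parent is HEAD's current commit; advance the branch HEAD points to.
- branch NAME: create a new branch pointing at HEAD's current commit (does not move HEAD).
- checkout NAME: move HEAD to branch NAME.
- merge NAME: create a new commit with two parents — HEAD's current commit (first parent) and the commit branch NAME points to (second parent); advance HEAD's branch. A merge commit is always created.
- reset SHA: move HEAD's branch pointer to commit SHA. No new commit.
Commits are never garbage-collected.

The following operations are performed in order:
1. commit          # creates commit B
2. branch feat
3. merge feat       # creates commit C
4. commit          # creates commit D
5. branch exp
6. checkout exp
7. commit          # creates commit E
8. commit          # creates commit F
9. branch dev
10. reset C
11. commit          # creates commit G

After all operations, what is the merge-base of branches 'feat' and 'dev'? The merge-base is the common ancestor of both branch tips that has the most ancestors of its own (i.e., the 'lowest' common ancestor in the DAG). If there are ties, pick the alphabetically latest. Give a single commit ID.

After op 1 (commit): HEAD=main@B [main=B]
After op 2 (branch): HEAD=main@B [feat=B main=B]
After op 3 (merge): HEAD=main@C [feat=B main=C]
After op 4 (commit): HEAD=main@D [feat=B main=D]
After op 5 (branch): HEAD=main@D [exp=D feat=B main=D]
After op 6 (checkout): HEAD=exp@D [exp=D feat=B main=D]
After op 7 (commit): HEAD=exp@E [exp=E feat=B main=D]
After op 8 (commit): HEAD=exp@F [exp=F feat=B main=D]
After op 9 (branch): HEAD=exp@F [dev=F exp=F feat=B main=D]
After op 10 (reset): HEAD=exp@C [dev=F exp=C feat=B main=D]
After op 11 (commit): HEAD=exp@G [dev=F exp=G feat=B main=D]
ancestors(feat=B): ['A', 'B']
ancestors(dev=F): ['A', 'B', 'C', 'D', 'E', 'F']
common: ['A', 'B']

Answer: B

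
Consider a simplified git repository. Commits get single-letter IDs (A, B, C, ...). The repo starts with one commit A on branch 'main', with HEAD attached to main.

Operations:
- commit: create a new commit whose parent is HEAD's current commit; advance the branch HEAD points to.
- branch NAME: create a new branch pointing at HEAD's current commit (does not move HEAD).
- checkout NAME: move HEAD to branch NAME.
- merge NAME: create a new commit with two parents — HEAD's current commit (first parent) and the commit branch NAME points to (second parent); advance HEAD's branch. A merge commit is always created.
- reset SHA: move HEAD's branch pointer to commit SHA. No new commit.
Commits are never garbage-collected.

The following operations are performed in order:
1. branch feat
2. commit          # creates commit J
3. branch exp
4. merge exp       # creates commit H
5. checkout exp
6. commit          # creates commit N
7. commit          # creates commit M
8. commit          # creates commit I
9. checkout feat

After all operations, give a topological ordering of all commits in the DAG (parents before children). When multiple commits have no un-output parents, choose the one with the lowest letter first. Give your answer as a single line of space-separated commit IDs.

Answer: A J H N M I

Derivation:
After op 1 (branch): HEAD=main@A [feat=A main=A]
After op 2 (commit): HEAD=main@J [feat=A main=J]
After op 3 (branch): HEAD=main@J [exp=J feat=A main=J]
After op 4 (merge): HEAD=main@H [exp=J feat=A main=H]
After op 5 (checkout): HEAD=exp@J [exp=J feat=A main=H]
After op 6 (commit): HEAD=exp@N [exp=N feat=A main=H]
After op 7 (commit): HEAD=exp@M [exp=M feat=A main=H]
After op 8 (commit): HEAD=exp@I [exp=I feat=A main=H]
After op 9 (checkout): HEAD=feat@A [exp=I feat=A main=H]
commit A: parents=[]
commit H: parents=['J', 'J']
commit I: parents=['M']
commit J: parents=['A']
commit M: parents=['N']
commit N: parents=['J']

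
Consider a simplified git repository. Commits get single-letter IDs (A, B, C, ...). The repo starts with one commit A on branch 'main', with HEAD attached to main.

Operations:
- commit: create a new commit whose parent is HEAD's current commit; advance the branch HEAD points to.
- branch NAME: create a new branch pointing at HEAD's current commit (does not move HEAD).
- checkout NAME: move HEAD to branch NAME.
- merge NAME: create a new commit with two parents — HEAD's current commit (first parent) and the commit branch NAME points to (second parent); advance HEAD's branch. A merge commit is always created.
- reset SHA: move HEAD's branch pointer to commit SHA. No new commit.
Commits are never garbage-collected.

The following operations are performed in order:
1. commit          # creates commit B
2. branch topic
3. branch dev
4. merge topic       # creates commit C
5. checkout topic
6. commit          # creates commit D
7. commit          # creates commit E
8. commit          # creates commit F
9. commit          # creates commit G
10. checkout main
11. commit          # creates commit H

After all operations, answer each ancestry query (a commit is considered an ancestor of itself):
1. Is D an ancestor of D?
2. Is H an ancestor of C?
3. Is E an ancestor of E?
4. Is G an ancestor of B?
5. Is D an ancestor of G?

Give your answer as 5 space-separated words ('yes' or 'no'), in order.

Answer: yes no yes no yes

Derivation:
After op 1 (commit): HEAD=main@B [main=B]
After op 2 (branch): HEAD=main@B [main=B topic=B]
After op 3 (branch): HEAD=main@B [dev=B main=B topic=B]
After op 4 (merge): HEAD=main@C [dev=B main=C topic=B]
After op 5 (checkout): HEAD=topic@B [dev=B main=C topic=B]
After op 6 (commit): HEAD=topic@D [dev=B main=C topic=D]
After op 7 (commit): HEAD=topic@E [dev=B main=C topic=E]
After op 8 (commit): HEAD=topic@F [dev=B main=C topic=F]
After op 9 (commit): HEAD=topic@G [dev=B main=C topic=G]
After op 10 (checkout): HEAD=main@C [dev=B main=C topic=G]
After op 11 (commit): HEAD=main@H [dev=B main=H topic=G]
ancestors(D) = {A,B,D}; D in? yes
ancestors(C) = {A,B,C}; H in? no
ancestors(E) = {A,B,D,E}; E in? yes
ancestors(B) = {A,B}; G in? no
ancestors(G) = {A,B,D,E,F,G}; D in? yes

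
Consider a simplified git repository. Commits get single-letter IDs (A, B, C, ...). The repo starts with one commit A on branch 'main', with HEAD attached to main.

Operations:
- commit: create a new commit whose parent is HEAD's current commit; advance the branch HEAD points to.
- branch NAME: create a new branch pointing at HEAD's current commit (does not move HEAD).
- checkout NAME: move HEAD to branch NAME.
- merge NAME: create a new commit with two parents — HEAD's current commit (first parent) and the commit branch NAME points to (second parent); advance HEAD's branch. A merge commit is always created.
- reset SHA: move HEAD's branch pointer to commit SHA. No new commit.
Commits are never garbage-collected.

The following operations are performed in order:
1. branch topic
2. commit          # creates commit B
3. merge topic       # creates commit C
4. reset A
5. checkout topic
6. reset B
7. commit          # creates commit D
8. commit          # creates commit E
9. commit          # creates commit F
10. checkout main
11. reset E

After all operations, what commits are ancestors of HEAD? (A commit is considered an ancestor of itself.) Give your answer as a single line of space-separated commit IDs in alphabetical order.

Answer: A B D E

Derivation:
After op 1 (branch): HEAD=main@A [main=A topic=A]
After op 2 (commit): HEAD=main@B [main=B topic=A]
After op 3 (merge): HEAD=main@C [main=C topic=A]
After op 4 (reset): HEAD=main@A [main=A topic=A]
After op 5 (checkout): HEAD=topic@A [main=A topic=A]
After op 6 (reset): HEAD=topic@B [main=A topic=B]
After op 7 (commit): HEAD=topic@D [main=A topic=D]
After op 8 (commit): HEAD=topic@E [main=A topic=E]
After op 9 (commit): HEAD=topic@F [main=A topic=F]
After op 10 (checkout): HEAD=main@A [main=A topic=F]
After op 11 (reset): HEAD=main@E [main=E topic=F]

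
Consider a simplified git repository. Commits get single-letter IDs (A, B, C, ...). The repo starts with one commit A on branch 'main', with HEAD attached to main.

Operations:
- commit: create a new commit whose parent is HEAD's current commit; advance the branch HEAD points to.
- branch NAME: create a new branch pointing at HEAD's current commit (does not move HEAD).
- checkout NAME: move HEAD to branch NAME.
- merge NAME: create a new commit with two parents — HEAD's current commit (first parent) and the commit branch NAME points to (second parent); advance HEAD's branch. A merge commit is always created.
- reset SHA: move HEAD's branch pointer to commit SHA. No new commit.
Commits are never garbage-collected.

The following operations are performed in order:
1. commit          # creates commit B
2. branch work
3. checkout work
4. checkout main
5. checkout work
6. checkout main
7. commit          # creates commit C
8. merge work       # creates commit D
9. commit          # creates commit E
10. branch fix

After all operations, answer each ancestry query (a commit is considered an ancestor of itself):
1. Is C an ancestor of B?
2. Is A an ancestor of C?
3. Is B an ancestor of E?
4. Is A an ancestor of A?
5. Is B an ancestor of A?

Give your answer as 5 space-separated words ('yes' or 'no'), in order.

Answer: no yes yes yes no

Derivation:
After op 1 (commit): HEAD=main@B [main=B]
After op 2 (branch): HEAD=main@B [main=B work=B]
After op 3 (checkout): HEAD=work@B [main=B work=B]
After op 4 (checkout): HEAD=main@B [main=B work=B]
After op 5 (checkout): HEAD=work@B [main=B work=B]
After op 6 (checkout): HEAD=main@B [main=B work=B]
After op 7 (commit): HEAD=main@C [main=C work=B]
After op 8 (merge): HEAD=main@D [main=D work=B]
After op 9 (commit): HEAD=main@E [main=E work=B]
After op 10 (branch): HEAD=main@E [fix=E main=E work=B]
ancestors(B) = {A,B}; C in? no
ancestors(C) = {A,B,C}; A in? yes
ancestors(E) = {A,B,C,D,E}; B in? yes
ancestors(A) = {A}; A in? yes
ancestors(A) = {A}; B in? no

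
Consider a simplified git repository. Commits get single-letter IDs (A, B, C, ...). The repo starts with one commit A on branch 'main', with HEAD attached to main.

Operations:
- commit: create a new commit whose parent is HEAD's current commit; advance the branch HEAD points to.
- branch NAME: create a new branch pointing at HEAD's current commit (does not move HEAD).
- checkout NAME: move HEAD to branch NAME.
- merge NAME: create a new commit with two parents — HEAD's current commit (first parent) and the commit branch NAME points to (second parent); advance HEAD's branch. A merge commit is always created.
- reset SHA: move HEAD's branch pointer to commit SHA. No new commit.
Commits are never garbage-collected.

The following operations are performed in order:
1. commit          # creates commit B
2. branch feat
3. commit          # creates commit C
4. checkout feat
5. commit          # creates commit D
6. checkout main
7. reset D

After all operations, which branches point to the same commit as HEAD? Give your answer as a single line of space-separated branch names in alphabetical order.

Answer: feat main

Derivation:
After op 1 (commit): HEAD=main@B [main=B]
After op 2 (branch): HEAD=main@B [feat=B main=B]
After op 3 (commit): HEAD=main@C [feat=B main=C]
After op 4 (checkout): HEAD=feat@B [feat=B main=C]
After op 5 (commit): HEAD=feat@D [feat=D main=C]
After op 6 (checkout): HEAD=main@C [feat=D main=C]
After op 7 (reset): HEAD=main@D [feat=D main=D]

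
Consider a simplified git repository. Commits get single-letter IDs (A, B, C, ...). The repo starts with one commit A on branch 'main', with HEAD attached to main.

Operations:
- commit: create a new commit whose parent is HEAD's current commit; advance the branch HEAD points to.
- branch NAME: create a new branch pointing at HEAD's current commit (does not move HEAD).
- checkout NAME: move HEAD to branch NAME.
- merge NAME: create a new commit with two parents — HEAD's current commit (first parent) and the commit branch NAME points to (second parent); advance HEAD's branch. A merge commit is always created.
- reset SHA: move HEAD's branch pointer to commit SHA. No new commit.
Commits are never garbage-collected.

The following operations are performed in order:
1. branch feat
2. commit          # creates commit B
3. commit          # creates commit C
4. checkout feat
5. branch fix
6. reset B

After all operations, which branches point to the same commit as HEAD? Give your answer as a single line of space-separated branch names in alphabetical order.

After op 1 (branch): HEAD=main@A [feat=A main=A]
After op 2 (commit): HEAD=main@B [feat=A main=B]
After op 3 (commit): HEAD=main@C [feat=A main=C]
After op 4 (checkout): HEAD=feat@A [feat=A main=C]
After op 5 (branch): HEAD=feat@A [feat=A fix=A main=C]
After op 6 (reset): HEAD=feat@B [feat=B fix=A main=C]

Answer: feat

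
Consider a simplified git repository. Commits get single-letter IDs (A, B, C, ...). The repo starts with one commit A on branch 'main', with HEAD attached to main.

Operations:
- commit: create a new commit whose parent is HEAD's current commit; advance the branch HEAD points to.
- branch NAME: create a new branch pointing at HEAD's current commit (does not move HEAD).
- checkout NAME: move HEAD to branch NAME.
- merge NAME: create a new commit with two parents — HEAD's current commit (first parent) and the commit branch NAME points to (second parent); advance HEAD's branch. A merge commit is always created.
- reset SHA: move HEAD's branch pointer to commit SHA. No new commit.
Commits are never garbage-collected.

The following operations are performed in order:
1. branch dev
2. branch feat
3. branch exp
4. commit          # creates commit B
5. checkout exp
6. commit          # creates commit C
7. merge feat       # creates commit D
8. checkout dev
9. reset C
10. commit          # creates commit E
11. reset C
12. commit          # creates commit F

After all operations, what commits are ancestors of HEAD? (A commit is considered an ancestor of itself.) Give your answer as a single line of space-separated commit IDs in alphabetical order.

Answer: A C F

Derivation:
After op 1 (branch): HEAD=main@A [dev=A main=A]
After op 2 (branch): HEAD=main@A [dev=A feat=A main=A]
After op 3 (branch): HEAD=main@A [dev=A exp=A feat=A main=A]
After op 4 (commit): HEAD=main@B [dev=A exp=A feat=A main=B]
After op 5 (checkout): HEAD=exp@A [dev=A exp=A feat=A main=B]
After op 6 (commit): HEAD=exp@C [dev=A exp=C feat=A main=B]
After op 7 (merge): HEAD=exp@D [dev=A exp=D feat=A main=B]
After op 8 (checkout): HEAD=dev@A [dev=A exp=D feat=A main=B]
After op 9 (reset): HEAD=dev@C [dev=C exp=D feat=A main=B]
After op 10 (commit): HEAD=dev@E [dev=E exp=D feat=A main=B]
After op 11 (reset): HEAD=dev@C [dev=C exp=D feat=A main=B]
After op 12 (commit): HEAD=dev@F [dev=F exp=D feat=A main=B]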